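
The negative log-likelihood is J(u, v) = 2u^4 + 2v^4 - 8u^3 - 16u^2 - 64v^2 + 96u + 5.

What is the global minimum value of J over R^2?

J(u,v) separates as P(u) + Q(v) + 5, so its minimum is min P + min Q + 5.
P'(u) = 8(u - 3)(u - 2)(u + 2) vanishes at u ∈ {-2, 2, 3}; Q'(v) = 8v(v - 4)(v + 4) vanishes at v ∈ {-4, 0, 4}.
Local minima of P (where P''>0): P(-2)=-160, P(3)=90. Local minima of Q: Q(-4)=-512, Q(4)=-512.
So the global minimum of J is P(-2) + Q(-4) + 5 = -160 − 512 + 5 = -667, attained at (-2, -4).

-667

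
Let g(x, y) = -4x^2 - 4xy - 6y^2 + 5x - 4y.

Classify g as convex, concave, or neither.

g is quadratic, so its Hessian is the constant matrix H = [[-8, -4], [-4, -12]].
det(H) = 80, tr(H) = -20.
det(H) > 0 and tr(H) < 0, so H is negative definite everywhere: concave.

concave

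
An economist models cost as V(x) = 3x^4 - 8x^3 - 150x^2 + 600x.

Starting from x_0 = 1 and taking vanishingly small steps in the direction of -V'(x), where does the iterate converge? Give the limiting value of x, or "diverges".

V'(x) = 12(x - 5)(x - 2)(x + 5), so V'(1) = 288.
Gradient descent moves in the -V' direction, i.e. x is decreasing.
The nearest critical point in that direction is x = -5, where V'' = 840 > 0 (a local minimum). The iterate converges there.

-5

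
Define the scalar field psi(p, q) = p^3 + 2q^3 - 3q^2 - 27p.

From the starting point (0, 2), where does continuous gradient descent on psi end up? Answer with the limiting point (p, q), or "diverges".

(3, 1)

psi is separable, so gradient descent decouples: p follows -∂psi/∂p, q follows -∂psi/∂q.
∂psi/∂p = 3(p - 3)(p + 3); at p=0 this is -27, so p increases.
∂psi/∂q = 6q(q - 1); at q=2 this is 12, so q decreases.
p converges to its nearest critical value 3 (a local min of the p-part); q converges to 1. The iterate converges to (3, 1).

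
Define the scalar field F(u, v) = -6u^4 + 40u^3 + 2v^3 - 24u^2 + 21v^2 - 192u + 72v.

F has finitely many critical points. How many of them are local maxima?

2

F separates as a function of u plus a function of v, so ∇F=0 decouples.
∂F/∂u = -24(u - 4)(u - 2)(u + 1) = 0 at u ∈ {-1, 2, 4}; ∂F/∂v = 6(v + 3)(v + 4) = 0 at v ∈ {-4, -3}.
The Hessian is diagonal: diag(F_uu, F_vv). Second derivatives: F_uu(-1)=-360, F_uu(2)=144, F_uu(4)=-240; F_vv(-4)=-6, F_vv(-3)=6.
Local maxima occur where both diagonal entries negative: (-1, -4), (4, -4). Count: 2.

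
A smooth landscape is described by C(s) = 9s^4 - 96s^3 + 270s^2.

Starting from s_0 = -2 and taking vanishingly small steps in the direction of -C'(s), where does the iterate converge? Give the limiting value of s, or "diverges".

C'(s) = 36s(s - 5)(s - 3), so C'(-2) = -2520.
Gradient descent moves in the -C' direction, i.e. s is increasing.
The nearest critical point in that direction is s = 0, where C'' = 540 > 0 (a local minimum). The iterate converges there.

0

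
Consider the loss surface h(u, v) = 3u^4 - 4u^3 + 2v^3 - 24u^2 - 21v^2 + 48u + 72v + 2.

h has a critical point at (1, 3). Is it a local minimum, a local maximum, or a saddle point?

local maximum

The mixed partial ∂²h/∂u∂v is 0, so the Hessian at any point is diag(h_uu, h_vv) = diag(12(3u^2 - 2u - 4), 6(2v - 7)).
At (1, 3): H = diag(-36, -6).
Both eigenvalues are negative, so H is negative definite: a local maximum.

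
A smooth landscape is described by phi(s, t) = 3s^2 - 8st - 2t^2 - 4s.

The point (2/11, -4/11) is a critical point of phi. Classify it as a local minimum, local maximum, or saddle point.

The Hessian of phi is constant: H = [[6, -8], [-8, -4]].
det(H) = 6·(-4) − (-8)² = -88.
Since det(H) < 0, H is indefinite and the critical point is a saddle point.

saddle point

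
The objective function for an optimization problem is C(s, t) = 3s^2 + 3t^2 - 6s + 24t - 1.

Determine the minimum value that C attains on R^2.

-52

C(s,t) separates as P(s) + Q(t) − 1, so its minimum is min P + min Q − 1.
P'(s) = 6s - 6 vanishes at s ∈ {1}; Q'(t) = 6(t + 4) vanishes at t ∈ {-4}.
Local minima of P (where P''>0): P(1)=-3. Local minima of Q: Q(-4)=-48.
So the global minimum of C is P(1) + Q(-4) − 1 = -3 − 48 − 1 = -52, attained at (1, -4).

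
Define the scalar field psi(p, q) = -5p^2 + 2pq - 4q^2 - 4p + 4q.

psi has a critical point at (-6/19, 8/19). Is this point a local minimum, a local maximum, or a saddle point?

The Hessian of psi is constant: H = [[-10, 2], [2, -8]].
det(H) = (-10)·(-8) − 2² = 76.
det(H) > 0 and tr(H) = -18 < 0, so H is negative definite and the point is a local maximum.

local maximum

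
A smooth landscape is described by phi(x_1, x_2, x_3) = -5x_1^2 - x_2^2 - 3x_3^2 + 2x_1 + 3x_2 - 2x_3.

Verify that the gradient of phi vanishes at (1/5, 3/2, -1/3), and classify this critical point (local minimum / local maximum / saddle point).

local maximum

∇phi = (-10x_1 + 2, -2x_2 + 3, -6x_3 - 2); substituting (1/5, 3/2, -1/3) gives ∇phi = (0, 0, 0), so (1/5, 3/2, -1/3) is indeed a critical point.
The Hessian is constant: H = [[-10, 0, 0], [0, -2, 0], [0, 0, -6]].
Leading principal minors: Δ₁ = -10, Δ₂ = 20, Δ₃ = -120.
The minors alternate sign starting negative (−, +, −), so H is negative definite: a local maximum.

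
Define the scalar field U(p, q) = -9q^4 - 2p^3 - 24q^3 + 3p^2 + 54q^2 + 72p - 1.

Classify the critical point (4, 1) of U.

local maximum

The mixed partial ∂²U/∂p∂q is 0, so the Hessian at any point is diag(U_pp, U_qq) = diag(6(-2p + 1), 36(-3q^2 - 4q + 3)).
At (4, 1): H = diag(-42, -144).
Both eigenvalues are negative, so H is negative definite: a local maximum.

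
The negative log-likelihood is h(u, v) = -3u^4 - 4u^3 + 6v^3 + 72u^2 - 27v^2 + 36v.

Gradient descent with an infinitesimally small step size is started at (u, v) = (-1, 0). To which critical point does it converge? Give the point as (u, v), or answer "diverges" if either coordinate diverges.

h is separable, so gradient descent decouples: u follows -∂h/∂u, v follows -∂h/∂v.
∂h/∂u = -12u(u - 3)(u + 4); at u=-1 this is -144, so u increases.
∂h/∂v = 18(v - 2)(v - 1); at v=0 this is 36, so v decreases.
The v-coordinate has no critical point in that direction and runs off to infinity.

diverges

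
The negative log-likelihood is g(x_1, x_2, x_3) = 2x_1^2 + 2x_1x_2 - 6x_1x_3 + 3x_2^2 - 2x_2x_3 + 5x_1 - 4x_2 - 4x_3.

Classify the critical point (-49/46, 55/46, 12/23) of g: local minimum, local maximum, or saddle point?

The Hessian is constant: H = [[4, 2, -6], [2, 6, -2], [-6, -2, 0]].
Leading principal minors: Δ₁ = 4, Δ₂ = 20, Δ₃ = -184.
The minors fit neither the all-positive nor the alternating-sign pattern, so H is indefinite: a saddle point.

saddle point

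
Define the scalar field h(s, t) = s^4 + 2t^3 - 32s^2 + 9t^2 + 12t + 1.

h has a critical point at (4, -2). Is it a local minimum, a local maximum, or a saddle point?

The mixed partial ∂²h/∂s∂t is 0, so the Hessian at any point is diag(h_ss, h_tt) = diag(4(3s^2 - 16), 6(2t + 3)).
At (4, -2): H = diag(128, -6).
The eigenvalues have opposite signs, so H is indefinite: a saddle point.

saddle point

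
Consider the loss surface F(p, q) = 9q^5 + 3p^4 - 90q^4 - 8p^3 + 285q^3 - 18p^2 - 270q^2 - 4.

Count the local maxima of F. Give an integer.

F separates as a function of p plus a function of q, so ∇F=0 decouples.
∂F/∂p = 12p(p - 3)(p + 1) = 0 at p ∈ {-1, 0, 3}; ∂F/∂q = 45q(q - 4)(q - 3)(q - 1) = 0 at q ∈ {0, 1, 3, 4}.
The Hessian is diagonal: diag(F_pp, F_qq). Second derivatives: F_pp(-1)=48, F_pp(0)=-36, F_pp(3)=144; F_qq(0)=-540, F_qq(1)=270, F_qq(3)=-270, F_qq(4)=540.
Local maxima occur where both diagonal entries negative: (0, 0), (0, 3). Count: 2.

2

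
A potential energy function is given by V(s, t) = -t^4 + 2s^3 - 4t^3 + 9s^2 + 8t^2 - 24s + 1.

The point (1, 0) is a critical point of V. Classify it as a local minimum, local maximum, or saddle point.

local minimum

The mixed partial ∂²V/∂s∂t is 0, so the Hessian at any point is diag(V_ss, V_tt) = diag(6(2s + 3), 4(-3t^2 - 6t + 4)).
At (1, 0): H = diag(30, 16).
Both eigenvalues are positive, so H is positive definite: a local minimum.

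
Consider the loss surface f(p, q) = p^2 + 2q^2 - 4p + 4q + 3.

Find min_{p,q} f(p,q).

f(p,q) separates as A(p) + B(q) + 3, so its minimum is min A + min B + 3.
A'(p) = 2p - 4 vanishes at p ∈ {2}; B'(q) = 4q + 4 vanishes at q ∈ {-1}.
Local minima of A (where A''>0): A(2)=-4. Local minima of B: B(-1)=-2.
So the global minimum of f is A(2) + B(-1) + 3 = -4 − 2 + 3 = -3, attained at (2, -1).

-3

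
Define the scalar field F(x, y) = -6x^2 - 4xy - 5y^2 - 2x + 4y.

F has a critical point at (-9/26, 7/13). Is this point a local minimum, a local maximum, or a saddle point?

local maximum

The Hessian of F is constant: H = [[-12, -4], [-4, -10]].
det(H) = (-12)·(-10) − (-4)² = 104.
det(H) > 0 and tr(H) = -22 < 0, so H is negative definite and the point is a local maximum.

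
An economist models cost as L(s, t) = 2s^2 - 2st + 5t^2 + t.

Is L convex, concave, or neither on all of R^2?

convex

L is quadratic, so its Hessian is the constant matrix H = [[4, -2], [-2, 10]].
det(H) = 36, tr(H) = 14.
det(H) > 0 and tr(H) > 0, so H is positive definite everywhere: convex.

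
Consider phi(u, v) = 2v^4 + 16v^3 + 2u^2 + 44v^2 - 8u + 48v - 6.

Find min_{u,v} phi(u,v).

-32

phi(u,v) separates as P(u) + Q(v) − 6, so its minimum is min P + min Q − 6.
P'(u) = 4u - 8 vanishes at u ∈ {2}; Q'(v) = 8(v + 1)(v + 2)(v + 3) vanishes at v ∈ {-3, -2, -1}.
Local minima of P (where P''>0): P(2)=-8. Local minima of Q: Q(-3)=-18, Q(-1)=-18.
So the global minimum of phi is P(2) + Q(-3) − 6 = -8 − 18 − 6 = -32, attained at (2, -3).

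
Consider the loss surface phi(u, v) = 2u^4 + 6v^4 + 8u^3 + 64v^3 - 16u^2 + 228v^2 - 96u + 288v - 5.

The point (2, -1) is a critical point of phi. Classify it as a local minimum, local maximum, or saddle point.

The mixed partial ∂²phi/∂u∂v is 0, so the Hessian at any point is diag(phi_uu, phi_vv) = diag(8(3u^2 + 6u - 4), 24(3v^2 + 16v + 19)).
At (2, -1): H = diag(160, 144).
Both eigenvalues are positive, so H is positive definite: a local minimum.

local minimum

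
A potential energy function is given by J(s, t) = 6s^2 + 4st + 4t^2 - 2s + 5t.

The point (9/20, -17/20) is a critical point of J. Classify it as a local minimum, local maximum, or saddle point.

The Hessian of J is constant: H = [[12, 4], [4, 8]].
det(H) = 12·8 − 4² = 80.
det(H) > 0 and tr(H) = 20 > 0, so H is positive definite and the point is a local minimum.

local minimum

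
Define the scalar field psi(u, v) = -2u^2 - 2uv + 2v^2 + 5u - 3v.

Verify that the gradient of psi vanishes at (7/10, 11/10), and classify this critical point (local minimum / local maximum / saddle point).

∇psi = (-4u - 2v + 5, -2u + 4v - 3); substituting (7/10, 11/10) gives ∇psi = (0, 0), so (7/10, 11/10) is indeed a critical point.
The Hessian of psi is constant: H = [[-4, -2], [-2, 4]].
det(H) = (-4)·4 − (-2)² = -20.
Since det(H) < 0, H is indefinite and the critical point is a saddle point.

saddle point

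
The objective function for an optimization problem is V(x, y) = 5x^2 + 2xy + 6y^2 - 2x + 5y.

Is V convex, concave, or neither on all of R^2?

convex

V is quadratic, so its Hessian is the constant matrix H = [[10, 2], [2, 12]].
det(H) = 116, tr(H) = 22.
det(H) > 0 and tr(H) > 0, so H is positive definite everywhere: convex.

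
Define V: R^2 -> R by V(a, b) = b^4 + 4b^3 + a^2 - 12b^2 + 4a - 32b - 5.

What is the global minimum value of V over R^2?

V(a,b) separates as P(a) + Q(b) − 5, so its minimum is min P + min Q − 5.
P'(a) = 2a + 4 vanishes at a ∈ {-2}; Q'(b) = 4(b - 2)(b + 1)(b + 4) vanishes at b ∈ {-4, -1, 2}.
Local minima of P (where P''>0): P(-2)=-4. Local minima of Q: Q(-4)=-64, Q(2)=-64.
So the global minimum of V is P(-2) + Q(-4) − 5 = -4 − 64 − 5 = -73, attained at (-2, -4).

-73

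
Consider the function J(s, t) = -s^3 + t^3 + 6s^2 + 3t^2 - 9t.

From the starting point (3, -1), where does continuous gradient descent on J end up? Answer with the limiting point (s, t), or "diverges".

J is separable, so gradient descent decouples: s follows -∂J/∂s, t follows -∂J/∂t.
∂J/∂s = -3s(s - 4); at s=3 this is 9, so s decreases.
∂J/∂t = 3(t - 1)(t + 3); at t=-1 this is -12, so t increases.
s converges to its nearest critical value 0 (a local min of the s-part); t converges to 1. The iterate converges to (0, 1).

(0, 1)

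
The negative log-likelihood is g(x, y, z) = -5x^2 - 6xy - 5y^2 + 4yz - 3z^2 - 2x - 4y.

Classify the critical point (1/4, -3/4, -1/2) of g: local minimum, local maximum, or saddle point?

The Hessian is constant: H = [[-10, -6, 0], [-6, -10, 4], [0, 4, -6]].
Leading principal minors: Δ₁ = -10, Δ₂ = 64, Δ₃ = -224.
The minors alternate sign starting negative (−, +, −), so H is negative definite: a local maximum.

local maximum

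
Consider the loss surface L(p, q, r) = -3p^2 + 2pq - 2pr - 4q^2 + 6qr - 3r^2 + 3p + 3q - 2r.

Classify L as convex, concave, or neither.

concave

L is quadratic, so its Hessian is the constant matrix H = [[-6, 2, -2], [2, -8, 6], [-2, 6, -6]].
Leading principal minors: -6, 44, -64.
Signs alternate −, +, − ⇒ H ≺ 0 ⇒ concave.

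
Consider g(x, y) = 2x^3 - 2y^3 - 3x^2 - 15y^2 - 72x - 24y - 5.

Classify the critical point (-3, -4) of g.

saddle point

The mixed partial ∂²g/∂x∂y is 0, so the Hessian at any point is diag(g_xx, g_yy) = diag(6(2x - 1), -6(2y + 5)).
At (-3, -4): H = diag(-42, 18).
The eigenvalues have opposite signs, so H is indefinite: a saddle point.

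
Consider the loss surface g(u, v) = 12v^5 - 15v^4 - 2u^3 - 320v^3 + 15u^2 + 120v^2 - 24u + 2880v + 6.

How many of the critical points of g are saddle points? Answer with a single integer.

g separates as a function of u plus a function of v, so ∇g=0 decouples.
∂g/∂u = -6(u - 4)(u - 1) = 0 at u ∈ {1, 4}; ∂g/∂v = 60(v - 4)(v - 2)(v + 2)(v + 3) = 0 at v ∈ {-3, -2, 2, 4}.
The Hessian is diagonal: diag(g_uu, g_vv). Second derivatives: g_uu(1)=18, g_uu(4)=-18; g_vv(-3)=-2100, g_vv(-2)=1440, g_vv(2)=-2400, g_vv(4)=5040.
Saddle points occur where the two diagonal entries have opposite signs: (1, -3), (1, 2), (4, -2), (4, 4). Count: 4.

4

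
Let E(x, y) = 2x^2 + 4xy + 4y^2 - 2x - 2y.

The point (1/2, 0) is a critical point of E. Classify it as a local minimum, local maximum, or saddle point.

The Hessian of E is constant: H = [[4, 4], [4, 8]].
det(H) = 4·8 − 4² = 16.
det(H) > 0 and tr(H) = 12 > 0, so H is positive definite and the point is a local minimum.

local minimum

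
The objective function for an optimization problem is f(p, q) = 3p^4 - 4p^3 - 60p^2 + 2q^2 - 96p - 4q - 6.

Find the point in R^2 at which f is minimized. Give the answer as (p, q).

f(p,q) separates as A(p) + B(q) − 6, so its minimum is min A + min B − 6.
A'(p) = 12(p - 4)(p + 1)(p + 2) vanishes at p ∈ {-2, -1, 4}; B'(q) = 4q - 4 vanishes at q ∈ {1}.
Local minima of A (where A''>0): A(-2)=32, A(4)=-832. Local minima of B: B(1)=-2.
So the global minimum of f is A(4) + B(1) − 6 = -832 − 2 − 6 = -840, attained at (4, 1).

(4, 1)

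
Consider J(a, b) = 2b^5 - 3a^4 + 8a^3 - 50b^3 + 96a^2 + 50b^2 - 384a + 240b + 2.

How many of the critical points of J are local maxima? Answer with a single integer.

4

J separates as a function of a plus a function of b, so ∇J=0 decouples.
∂J/∂a = -12(a - 4)(a - 2)(a + 4) = 0 at a ∈ {-4, 2, 4}; ∂J/∂b = 10(b - 3)(b - 2)(b + 1)(b + 4) = 0 at b ∈ {-4, -1, 2, 3}.
The Hessian is diagonal: diag(J_aa, J_bb). Second derivatives: J_aa(-4)=-576, J_aa(2)=144, J_aa(4)=-192; J_bb(-4)=-1260, J_bb(-1)=360, J_bb(2)=-180, J_bb(3)=280.
Local maxima occur where both diagonal entries negative: (-4, -4), (-4, 2), (4, -4), (4, 2). Count: 4.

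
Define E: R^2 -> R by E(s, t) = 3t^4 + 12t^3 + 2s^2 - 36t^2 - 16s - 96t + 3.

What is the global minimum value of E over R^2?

-221

E(s,t) separates as P(s) + Q(t) + 3, so its minimum is min P + min Q + 3.
P'(s) = 4s - 16 vanishes at s ∈ {4}; Q'(t) = 12(t - 2)(t + 1)(t + 4) vanishes at t ∈ {-4, -1, 2}.
Local minima of P (where P''>0): P(4)=-32. Local minima of Q: Q(-4)=-192, Q(2)=-192.
So the global minimum of E is P(4) + Q(-4) + 3 = -32 − 192 + 3 = -221, attained at (4, -4).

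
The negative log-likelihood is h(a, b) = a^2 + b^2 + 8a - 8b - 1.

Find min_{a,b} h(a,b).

h(a,b) separates as P(a) + Q(b) − 1, so its minimum is min P + min Q − 1.
P'(a) = 2a + 8 vanishes at a ∈ {-4}; Q'(b) = 2b - 8 vanishes at b ∈ {4}.
Local minima of P (where P''>0): P(-4)=-16. Local minima of Q: Q(4)=-16.
So the global minimum of h is P(-4) + Q(4) − 1 = -16 − 16 − 1 = -33, attained at (-4, 4).

-33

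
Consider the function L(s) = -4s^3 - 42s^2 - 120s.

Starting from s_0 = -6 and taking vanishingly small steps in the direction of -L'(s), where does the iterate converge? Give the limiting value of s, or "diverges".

L'(s) = -12(s + 2)(s + 5), so L'(-6) = -48.
Gradient descent moves in the -L' direction, i.e. s is increasing.
The nearest critical point in that direction is s = -5, where L'' = 36 > 0 (a local minimum). The iterate converges there.

-5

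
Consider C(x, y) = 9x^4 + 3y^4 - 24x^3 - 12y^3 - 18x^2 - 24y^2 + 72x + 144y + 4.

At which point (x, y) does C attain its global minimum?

C(x,y) separates as P(x) + Q(y) + 4, so its minimum is min P + min Q + 4.
P'(x) = 36(x - 2)(x - 1)(x + 1) vanishes at x ∈ {-1, 1, 2}; Q'(y) = 12(y - 3)(y - 2)(y + 2) vanishes at y ∈ {-2, 2, 3}.
Local minima of P (where P''>0): P(-1)=-57, P(2)=24. Local minima of Q: Q(-2)=-240, Q(3)=135.
So the global minimum of C is P(-1) + Q(-2) + 4 = -57 − 240 + 4 = -293, attained at (-1, -2).

(-1, -2)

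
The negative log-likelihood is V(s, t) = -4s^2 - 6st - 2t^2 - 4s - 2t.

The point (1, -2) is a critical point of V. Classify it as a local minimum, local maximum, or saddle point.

saddle point

The Hessian of V is constant: H = [[-8, -6], [-6, -4]].
det(H) = (-8)·(-4) − (-6)² = -4.
Since det(H) < 0, H is indefinite and the critical point is a saddle point.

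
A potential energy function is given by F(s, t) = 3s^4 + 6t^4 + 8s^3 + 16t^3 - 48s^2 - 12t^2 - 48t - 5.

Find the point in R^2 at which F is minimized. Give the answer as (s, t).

F(s,t) separates as P(s) + Q(t) − 5, so its minimum is min P + min Q − 5.
P'(s) = 12s(s - 2)(s + 4) vanishes at s ∈ {-4, 0, 2}; Q'(t) = 24(t - 1)(t + 1)(t + 2) vanishes at t ∈ {-2, -1, 1}.
Local minima of P (where P''>0): P(-4)=-512, P(2)=-80. Local minima of Q: Q(-2)=16, Q(1)=-38.
So the global minimum of F is P(-4) + Q(1) − 5 = -512 − 38 − 5 = -555, attained at (-4, 1).

(-4, 1)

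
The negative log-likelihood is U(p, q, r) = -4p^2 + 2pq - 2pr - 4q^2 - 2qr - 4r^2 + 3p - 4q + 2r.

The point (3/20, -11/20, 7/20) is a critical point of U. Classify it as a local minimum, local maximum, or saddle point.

local maximum

The Hessian is constant: H = [[-8, 2, -2], [2, -8, -2], [-2, -2, -8]].
Leading principal minors: Δ₁ = -8, Δ₂ = 60, Δ₃ = -400.
The minors alternate sign starting negative (−, +, −), so H is negative definite: a local maximum.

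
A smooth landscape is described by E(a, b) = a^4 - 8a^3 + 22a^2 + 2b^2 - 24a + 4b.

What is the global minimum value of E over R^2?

-11

E(a,b) separates as P(a) + Q(b), so its minimum is min P + min Q.
P'(a) = 4(a - 3)(a - 2)(a - 1) vanishes at a ∈ {1, 2, 3}; Q'(b) = 4b + 4 vanishes at b ∈ {-1}.
Local minima of P (where P''>0): P(1)=-9, P(3)=-9. Local minima of Q: Q(-1)=-2.
So the global minimum of E is P(1) + Q(-1) = -9 − 2 = -11, attained at (1, -1).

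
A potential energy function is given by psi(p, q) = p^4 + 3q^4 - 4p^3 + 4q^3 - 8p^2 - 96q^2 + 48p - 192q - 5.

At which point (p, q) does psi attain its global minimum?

(-2, 4)

psi(p,q) separates as A(p) + B(q) − 5, so its minimum is min A + min B − 5.
A'(p) = 4(p - 3)(p - 2)(p + 2) vanishes at p ∈ {-2, 2, 3}; B'(q) = 12(q - 4)(q + 1)(q + 4) vanishes at q ∈ {-4, -1, 4}.
Local minima of A (where A''>0): A(-2)=-80, A(3)=45. Local minima of B: B(-4)=-256, B(4)=-1280.
So the global minimum of psi is A(-2) + B(4) − 5 = -80 − 1280 − 5 = -1365, attained at (-2, 4).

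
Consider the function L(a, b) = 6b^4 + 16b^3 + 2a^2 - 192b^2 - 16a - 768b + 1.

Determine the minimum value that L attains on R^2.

L(a,b) separates as P(a) + Q(b) + 1, so its minimum is min P + min Q + 1.
P'(a) = 4a - 16 vanishes at a ∈ {4}; Q'(b) = 24(b - 4)(b + 2)(b + 4) vanishes at b ∈ {-4, -2, 4}.
Local minima of P (where P''>0): P(4)=-32. Local minima of Q: Q(-4)=512, Q(4)=-3584.
So the global minimum of L is P(4) + Q(4) + 1 = -32 − 3584 + 1 = -3615, attained at (4, 4).

-3615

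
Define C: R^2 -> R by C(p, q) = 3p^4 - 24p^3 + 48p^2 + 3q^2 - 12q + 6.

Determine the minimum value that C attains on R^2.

-6

C(p,q) separates as A(p) + B(q) + 6, so its minimum is min A + min B + 6.
A'(p) = 12p(p - 4)(p - 2) vanishes at p ∈ {0, 2, 4}; B'(q) = 6q - 12 vanishes at q ∈ {2}.
Local minima of A (where A''>0): A(0)=0, A(4)=0. Local minima of B: B(2)=-12.
So the global minimum of C is A(0) + B(2) + 6 = 0 − 12 + 6 = -6, attained at (0, 2).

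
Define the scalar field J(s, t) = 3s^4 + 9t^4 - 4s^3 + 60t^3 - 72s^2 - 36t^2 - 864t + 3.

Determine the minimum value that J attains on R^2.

-1885

J(s,t) separates as P(s) + Q(t) + 3, so its minimum is min P + min Q + 3.
P'(s) = 12s(s - 4)(s + 3) vanishes at s ∈ {-3, 0, 4}; Q'(t) = 36(t - 2)(t + 3)(t + 4) vanishes at t ∈ {-4, -3, 2}.
Local minima of P (where P''>0): P(-3)=-297, P(4)=-640. Local minima of Q: Q(-4)=1344, Q(2)=-1248.
So the global minimum of J is P(4) + Q(2) + 3 = -640 − 1248 + 3 = -1885, attained at (4, 2).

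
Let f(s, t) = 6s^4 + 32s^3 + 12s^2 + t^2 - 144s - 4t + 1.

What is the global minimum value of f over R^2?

f(s,t) separates as P(s) + Q(t) + 1, so its minimum is min P + min Q + 1.
P'(s) = 24(s - 1)(s + 2)(s + 3) vanishes at s ∈ {-3, -2, 1}; Q'(t) = 2(t - 2) vanishes at t ∈ {2}.
Local minima of P (where P''>0): P(-3)=162, P(1)=-94. Local minima of Q: Q(2)=-4.
So the global minimum of f is P(1) + Q(2) + 1 = -94 − 4 + 1 = -97, attained at (1, 2).

-97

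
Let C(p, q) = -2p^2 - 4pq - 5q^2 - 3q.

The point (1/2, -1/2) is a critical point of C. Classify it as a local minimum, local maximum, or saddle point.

The Hessian of C is constant: H = [[-4, -4], [-4, -10]].
det(H) = (-4)·(-10) − (-4)² = 24.
det(H) > 0 and tr(H) = -14 < 0, so H is negative definite and the point is a local maximum.

local maximum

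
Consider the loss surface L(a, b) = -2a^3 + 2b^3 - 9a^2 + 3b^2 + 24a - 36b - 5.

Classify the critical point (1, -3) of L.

local maximum

The mixed partial ∂²L/∂a∂b is 0, so the Hessian at any point is diag(L_aa, L_bb) = diag(-6(2a + 3), 6(2b + 1)).
At (1, -3): H = diag(-30, -30).
Both eigenvalues are negative, so H is negative definite: a local maximum.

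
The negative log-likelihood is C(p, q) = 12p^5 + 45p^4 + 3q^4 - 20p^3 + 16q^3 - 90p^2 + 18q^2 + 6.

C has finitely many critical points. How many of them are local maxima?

2

C separates as a function of p plus a function of q, so ∇C=0 decouples.
∂C/∂p = 60p(p - 1)(p + 1)(p + 3) = 0 at p ∈ {-3, -1, 0, 1}; ∂C/∂q = 12q(q + 1)(q + 3) = 0 at q ∈ {-3, -1, 0}.
The Hessian is diagonal: diag(C_pp, C_qq). Second derivatives: C_pp(-3)=-1440, C_pp(-1)=240, C_pp(0)=-180, C_pp(1)=480; C_qq(-3)=72, C_qq(-1)=-24, C_qq(0)=36.
Local maxima occur where both diagonal entries negative: (-3, -1), (0, -1). Count: 2.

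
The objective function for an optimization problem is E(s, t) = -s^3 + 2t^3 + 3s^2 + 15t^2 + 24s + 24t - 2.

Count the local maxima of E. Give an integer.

1

E separates as a function of s plus a function of t, so ∇E=0 decouples.
∂E/∂s = -3(s - 4)(s + 2) = 0 at s ∈ {-2, 4}; ∂E/∂t = 6(t + 1)(t + 4) = 0 at t ∈ {-4, -1}.
The Hessian is diagonal: diag(E_ss, E_tt). Second derivatives: E_ss(-2)=18, E_ss(4)=-18; E_tt(-4)=-18, E_tt(-1)=18.
Local maxima occur where both diagonal entries negative: (4, -4). Count: 1.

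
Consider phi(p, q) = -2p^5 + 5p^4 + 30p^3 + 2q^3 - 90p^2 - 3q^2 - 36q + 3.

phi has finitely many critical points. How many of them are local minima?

phi separates as a function of p plus a function of q, so ∇phi=0 decouples.
∂phi/∂p = -10p(p - 3)(p - 2)(p + 3) = 0 at p ∈ {-3, 0, 2, 3}; ∂phi/∂q = 6(q - 3)(q + 2) = 0 at q ∈ {-2, 3}.
The Hessian is diagonal: diag(phi_pp, phi_qq). Second derivatives: phi_pp(-3)=900, phi_pp(0)=-180, phi_pp(2)=100, phi_pp(3)=-180; phi_qq(-2)=-30, phi_qq(3)=30.
Local minima occur where both diagonal entries positive: (-3, 3), (2, 3). Count: 2.

2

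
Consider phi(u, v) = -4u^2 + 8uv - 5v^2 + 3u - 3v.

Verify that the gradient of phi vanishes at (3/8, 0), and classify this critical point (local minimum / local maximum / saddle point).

∇phi = (-8u + 8v + 3, 8u - 10v - 3); substituting (3/8, 0) gives ∇phi = (0, 0), so (3/8, 0) is indeed a critical point.
The Hessian of phi is constant: H = [[-8, 8], [8, -10]].
det(H) = (-8)·(-10) − 8² = 16.
det(H) > 0 and tr(H) = -18 < 0, so H is negative definite and the point is a local maximum.

local maximum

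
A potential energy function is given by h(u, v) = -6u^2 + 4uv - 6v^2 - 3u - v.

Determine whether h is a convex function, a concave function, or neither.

concave

h is quadratic, so its Hessian is the constant matrix H = [[-12, 4], [4, -12]].
det(H) = 128, tr(H) = -24.
det(H) > 0 and tr(H) < 0, so H is negative definite everywhere: concave.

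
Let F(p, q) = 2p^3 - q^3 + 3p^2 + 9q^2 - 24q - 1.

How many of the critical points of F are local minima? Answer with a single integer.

1

F separates as a function of p plus a function of q, so ∇F=0 decouples.
∂F/∂p = 6p(p + 1) = 0 at p ∈ {-1, 0}; ∂F/∂q = -3(q - 4)(q - 2) = 0 at q ∈ {2, 4}.
The Hessian is diagonal: diag(F_pp, F_qq). Second derivatives: F_pp(-1)=-6, F_pp(0)=6; F_qq(2)=6, F_qq(4)=-6.
Local minima occur where both diagonal entries positive: (0, 2). Count: 1.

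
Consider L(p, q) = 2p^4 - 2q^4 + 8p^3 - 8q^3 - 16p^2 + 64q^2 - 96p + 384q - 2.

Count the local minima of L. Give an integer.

L separates as a function of p plus a function of q, so ∇L=0 decouples.
∂L/∂p = 8(p - 2)(p + 2)(p + 3) = 0 at p ∈ {-3, -2, 2}; ∂L/∂q = -8(q - 4)(q + 3)(q + 4) = 0 at q ∈ {-4, -3, 4}.
The Hessian is diagonal: diag(L_pp, L_qq). Second derivatives: L_pp(-3)=40, L_pp(-2)=-32, L_pp(2)=160; L_qq(-4)=-64, L_qq(-3)=56, L_qq(4)=-448.
Local minima occur where both diagonal entries positive: (-3, -3), (2, -3). Count: 2.

2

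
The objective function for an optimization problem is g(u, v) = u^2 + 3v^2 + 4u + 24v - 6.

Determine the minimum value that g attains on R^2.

g(u,v) separates as P(u) + Q(v) − 6, so its minimum is min P + min Q − 6.
P'(u) = 2u + 4 vanishes at u ∈ {-2}; Q'(v) = 6v + 24 vanishes at v ∈ {-4}.
Local minima of P (where P''>0): P(-2)=-4. Local minima of Q: Q(-4)=-48.
So the global minimum of g is P(-2) + Q(-4) − 6 = -4 − 48 − 6 = -58, attained at (-2, -4).

-58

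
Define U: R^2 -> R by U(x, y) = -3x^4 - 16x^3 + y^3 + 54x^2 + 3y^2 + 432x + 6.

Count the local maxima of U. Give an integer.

2

U separates as a function of x plus a function of y, so ∇U=0 decouples.
∂U/∂x = -12(x - 3)(x + 3)(x + 4) = 0 at x ∈ {-4, -3, 3}; ∂U/∂y = 3y(y + 2) = 0 at y ∈ {-2, 0}.
The Hessian is diagonal: diag(U_xx, U_yy). Second derivatives: U_xx(-4)=-84, U_xx(-3)=72, U_xx(3)=-504; U_yy(-2)=-6, U_yy(0)=6.
Local maxima occur where both diagonal entries negative: (-4, -2), (3, -2). Count: 2.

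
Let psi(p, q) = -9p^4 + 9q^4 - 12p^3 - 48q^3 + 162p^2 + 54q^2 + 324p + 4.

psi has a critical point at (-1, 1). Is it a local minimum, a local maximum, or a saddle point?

saddle point

The mixed partial ∂²psi/∂p∂q is 0, so the Hessian at any point is diag(psi_pp, psi_qq) = diag(36(-3p^2 - 2p + 9), 36(3q^2 - 8q + 3)).
At (-1, 1): H = diag(288, -72).
The eigenvalues have opposite signs, so H is indefinite: a saddle point.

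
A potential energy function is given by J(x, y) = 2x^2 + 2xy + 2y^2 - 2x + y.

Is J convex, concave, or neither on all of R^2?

convex

J is quadratic, so its Hessian is the constant matrix H = [[4, 2], [2, 4]].
det(H) = 12, tr(H) = 8.
det(H) > 0 and tr(H) > 0, so H is positive definite everywhere: convex.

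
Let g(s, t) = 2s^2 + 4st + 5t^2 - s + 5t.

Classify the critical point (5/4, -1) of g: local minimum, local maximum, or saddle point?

local minimum

The Hessian of g is constant: H = [[4, 4], [4, 10]].
det(H) = 4·10 − 4² = 24.
det(H) > 0 and tr(H) = 14 > 0, so H is positive definite and the point is a local minimum.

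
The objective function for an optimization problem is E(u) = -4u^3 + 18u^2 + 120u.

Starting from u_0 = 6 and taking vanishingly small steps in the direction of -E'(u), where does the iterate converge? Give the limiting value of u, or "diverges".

diverges

E'(u) = -12(u - 5)(u + 2), so E'(6) = -96.
Gradient descent moves in the -E' direction, i.e. u is increasing.
There is no critical point above u=6, and E' keeps the same sign, so the iterate runs off to +∞.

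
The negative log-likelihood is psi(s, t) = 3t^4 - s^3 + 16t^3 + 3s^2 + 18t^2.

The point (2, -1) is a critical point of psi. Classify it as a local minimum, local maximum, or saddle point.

The mixed partial ∂²psi/∂s∂t is 0, so the Hessian at any point is diag(psi_ss, psi_tt) = diag(6(-s + 1), 12(3t^2 + 8t + 3)).
At (2, -1): H = diag(-6, -24).
Both eigenvalues are negative, so H is negative definite: a local maximum.

local maximum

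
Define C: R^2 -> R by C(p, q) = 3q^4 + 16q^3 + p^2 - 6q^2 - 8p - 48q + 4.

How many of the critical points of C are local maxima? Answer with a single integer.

0

C separates as a function of p plus a function of q, so ∇C=0 decouples.
∂C/∂p = 2(p - 4) = 0 at p ∈ {4}; ∂C/∂q = 12(q - 1)(q + 1)(q + 4) = 0 at q ∈ {-4, -1, 1}.
The Hessian is diagonal: diag(C_pp, C_qq). Second derivatives: C_pp(4)=2; C_qq(-4)=180, C_qq(-1)=-72, C_qq(1)=120.
Local maxima occur where both diagonal entries negative: none. Count: 0.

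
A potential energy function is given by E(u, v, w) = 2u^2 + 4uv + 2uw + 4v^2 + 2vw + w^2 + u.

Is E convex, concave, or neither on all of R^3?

E is quadratic, so its Hessian is the constant matrix H = [[4, 4, 2], [4, 8, 2], [2, 2, 2]].
Leading principal minors: 4, 16, 16.
All positive ⇒ H ≻ 0 ⇒ convex.

convex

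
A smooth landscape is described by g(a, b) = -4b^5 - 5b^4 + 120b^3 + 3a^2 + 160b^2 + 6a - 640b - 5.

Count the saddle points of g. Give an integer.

2

g separates as a function of a plus a function of b, so ∇g=0 decouples.
∂g/∂a = 6(a + 1) = 0 at a ∈ {-1}; ∂g/∂b = -20(b - 4)(b - 1)(b + 2)(b + 4) = 0 at b ∈ {-4, -2, 1, 4}.
The Hessian is diagonal: diag(g_aa, g_bb). Second derivatives: g_aa(-1)=6; g_bb(-4)=1600, g_bb(-2)=-720, g_bb(1)=900, g_bb(4)=-2880.
Saddle points occur where the two diagonal entries have opposite signs: (-1, -2), (-1, 4). Count: 2.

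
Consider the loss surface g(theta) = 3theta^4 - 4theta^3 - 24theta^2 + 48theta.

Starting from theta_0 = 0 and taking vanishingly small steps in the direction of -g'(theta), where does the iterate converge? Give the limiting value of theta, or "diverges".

g'(theta) = 12(theta - 2)(theta - 1)(theta + 2), so g'(0) = 48.
Gradient descent moves in the -g' direction, i.e. theta is decreasing.
The nearest critical point in that direction is theta = -2, where g'' = 144 > 0 (a local minimum). The iterate converges there.

-2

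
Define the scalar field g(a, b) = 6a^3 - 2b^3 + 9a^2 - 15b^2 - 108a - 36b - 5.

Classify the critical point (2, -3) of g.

The mixed partial ∂²g/∂a∂b is 0, so the Hessian at any point is diag(g_aa, g_bb) = diag(18(2a + 1), -6(2b + 5)).
At (2, -3): H = diag(90, 6).
Both eigenvalues are positive, so H is positive definite: a local minimum.

local minimum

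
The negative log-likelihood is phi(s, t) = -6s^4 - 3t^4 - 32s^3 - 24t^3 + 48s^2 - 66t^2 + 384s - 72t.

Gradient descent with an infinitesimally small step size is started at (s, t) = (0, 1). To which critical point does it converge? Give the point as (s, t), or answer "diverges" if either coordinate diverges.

phi is separable, so gradient descent decouples: s follows -∂phi/∂s, t follows -∂phi/∂t.
∂phi/∂s = -24(s - 2)(s + 2)(s + 4); at s=0 this is 384, so s decreases.
∂phi/∂t = -12(t + 1)(t + 2)(t + 3); at t=1 this is -288, so t increases.
The t-coordinate has no critical point in that direction and runs off to infinity.

diverges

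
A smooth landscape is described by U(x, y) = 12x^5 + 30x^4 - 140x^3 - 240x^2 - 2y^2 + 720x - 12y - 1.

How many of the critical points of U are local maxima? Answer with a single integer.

U separates as a function of x plus a function of y, so ∇U=0 decouples.
∂U/∂x = 60(x - 2)(x - 1)(x + 2)(x + 3) = 0 at x ∈ {-3, -2, 1, 2}; ∂U/∂y = -4(y + 3) = 0 at y ∈ {-3}.
The Hessian is diagonal: diag(U_xx, U_yy). Second derivatives: U_xx(-3)=-1200, U_xx(-2)=720, U_xx(1)=-720, U_xx(2)=1200; U_yy(-3)=-4.
Local maxima occur where both diagonal entries negative: (-3, -3), (1, -3). Count: 2.

2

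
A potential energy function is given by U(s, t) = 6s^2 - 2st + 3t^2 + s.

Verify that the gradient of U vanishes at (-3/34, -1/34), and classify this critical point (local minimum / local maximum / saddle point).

local minimum

∇U = (12s - 2t + 1, -2s + 6t); substituting (-3/34, -1/34) gives ∇U = (0, 0), so (-3/34, -1/34) is indeed a critical point.
The Hessian of U is constant: H = [[12, -2], [-2, 6]].
det(H) = 12·6 − (-2)² = 68.
det(H) > 0 and tr(H) = 18 > 0, so H is positive definite and the point is a local minimum.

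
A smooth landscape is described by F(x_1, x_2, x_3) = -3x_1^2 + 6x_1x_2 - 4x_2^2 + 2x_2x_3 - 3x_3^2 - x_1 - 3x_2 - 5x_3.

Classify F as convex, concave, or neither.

F is quadratic, so its Hessian is the constant matrix H = [[-6, 6, 0], [6, -8, 2], [0, 2, -6]].
Leading principal minors: -6, 12, -48.
Signs alternate −, +, − ⇒ H ≺ 0 ⇒ concave.

concave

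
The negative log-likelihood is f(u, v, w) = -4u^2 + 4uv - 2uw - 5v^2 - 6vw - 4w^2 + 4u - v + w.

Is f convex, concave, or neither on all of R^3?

f is quadratic, so its Hessian is the constant matrix H = [[-8, 4, -2], [4, -10, -6], [-2, -6, -8]].
Leading principal minors: -8, 64, -88.
Signs alternate −, +, − ⇒ H ≺ 0 ⇒ concave.

concave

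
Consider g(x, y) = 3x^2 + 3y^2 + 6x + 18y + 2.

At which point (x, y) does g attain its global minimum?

g(x,y) separates as P(x) + Q(y) + 2, so its minimum is min P + min Q + 2.
P'(x) = 6x + 6 vanishes at x ∈ {-1}; Q'(y) = 6y + 18 vanishes at y ∈ {-3}.
Local minima of P (where P''>0): P(-1)=-3. Local minima of Q: Q(-3)=-27.
So the global minimum of g is P(-1) + Q(-3) + 2 = -3 − 27 + 2 = -28, attained at (-1, -3).

(-1, -3)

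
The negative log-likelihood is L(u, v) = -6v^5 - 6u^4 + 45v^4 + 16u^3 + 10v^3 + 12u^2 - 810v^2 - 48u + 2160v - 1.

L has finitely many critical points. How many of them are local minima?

2

L separates as a function of u plus a function of v, so ∇L=0 decouples.
∂L/∂u = -24(u - 2)(u - 1)(u + 1) = 0 at u ∈ {-1, 1, 2}; ∂L/∂v = -30(v - 4)(v - 3)(v - 2)(v + 3) = 0 at v ∈ {-3, 2, 3, 4}.
The Hessian is diagonal: diag(L_uu, L_vv). Second derivatives: L_uu(-1)=-144, L_uu(1)=48, L_uu(2)=-72; L_vv(-3)=6300, L_vv(2)=-300, L_vv(3)=180, L_vv(4)=-420.
Local minima occur where both diagonal entries positive: (1, -3), (1, 3). Count: 2.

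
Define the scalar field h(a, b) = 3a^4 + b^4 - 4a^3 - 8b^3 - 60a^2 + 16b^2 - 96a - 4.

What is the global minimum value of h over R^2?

h(a,b) separates as P(a) + Q(b) − 4, so its minimum is min P + min Q − 4.
P'(a) = 12(a - 4)(a + 1)(a + 2) vanishes at a ∈ {-2, -1, 4}; Q'(b) = 4b(b - 4)(b - 2) vanishes at b ∈ {0, 2, 4}.
Local minima of P (where P''>0): P(-2)=32, P(4)=-832. Local minima of Q: Q(0)=0, Q(4)=0.
So the global minimum of h is P(4) + Q(0) − 4 = -832 + 0 − 4 = -836, attained at (4, 0).

-836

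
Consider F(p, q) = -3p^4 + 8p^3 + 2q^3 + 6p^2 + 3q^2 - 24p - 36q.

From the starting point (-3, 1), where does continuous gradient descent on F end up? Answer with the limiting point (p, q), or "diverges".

diverges

F is separable, so gradient descent decouples: p follows -∂F/∂p, q follows -∂F/∂q.
∂F/∂p = -12(p - 2)(p - 1)(p + 1); at p=-3 this is 480, so p decreases.
∂F/∂q = 6(q - 2)(q + 3); at q=1 this is -24, so q increases.
The p-coordinate has no critical point in that direction and runs off to infinity.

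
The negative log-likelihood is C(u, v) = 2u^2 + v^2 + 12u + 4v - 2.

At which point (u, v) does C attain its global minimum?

(-3, -2)

C(u,v) separates as P(u) + Q(v) − 2, so its minimum is min P + min Q − 2.
P'(u) = 4u + 12 vanishes at u ∈ {-3}; Q'(v) = 2v + 4 vanishes at v ∈ {-2}.
Local minima of P (where P''>0): P(-3)=-18. Local minima of Q: Q(-2)=-4.
So the global minimum of C is P(-3) + Q(-2) − 2 = -18 − 4 − 2 = -24, attained at (-3, -2).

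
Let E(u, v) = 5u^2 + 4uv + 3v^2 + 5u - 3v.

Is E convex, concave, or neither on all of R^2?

convex

E is quadratic, so its Hessian is the constant matrix H = [[10, 4], [4, 6]].
det(H) = 44, tr(H) = 16.
det(H) > 0 and tr(H) > 0, so H is positive definite everywhere: convex.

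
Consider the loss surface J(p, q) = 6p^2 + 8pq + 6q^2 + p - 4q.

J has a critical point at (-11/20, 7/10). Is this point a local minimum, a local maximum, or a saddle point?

local minimum

The Hessian of J is constant: H = [[12, 8], [8, 12]].
det(H) = 12·12 − 8² = 80.
det(H) > 0 and tr(H) = 24 > 0, so H is positive definite and the point is a local minimum.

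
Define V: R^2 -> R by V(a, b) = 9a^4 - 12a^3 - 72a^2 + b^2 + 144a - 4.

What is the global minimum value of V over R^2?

-340

V(a,b) separates as P(a) + Q(b) − 4, so its minimum is min P + min Q − 4.
P'(a) = 36(a - 2)(a - 1)(a + 2) vanishes at a ∈ {-2, 1, 2}; Q'(b) = 2b vanishes at b ∈ {0}.
Local minima of P (where P''>0): P(-2)=-336, P(2)=48. Local minima of Q: Q(0)=0.
So the global minimum of V is P(-2) + Q(0) − 4 = -336 + 0 − 4 = -340, attained at (-2, 0).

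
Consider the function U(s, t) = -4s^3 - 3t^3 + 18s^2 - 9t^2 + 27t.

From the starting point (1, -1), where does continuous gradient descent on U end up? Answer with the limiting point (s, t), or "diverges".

(0, -3)

U is separable, so gradient descent decouples: s follows -∂U/∂s, t follows -∂U/∂t.
∂U/∂s = -12s(s - 3); at s=1 this is 24, so s decreases.
∂U/∂t = -9(t - 1)(t + 3); at t=-1 this is 36, so t decreases.
s converges to its nearest critical value 0 (a local min of the s-part); t converges to -3. The iterate converges to (0, -3).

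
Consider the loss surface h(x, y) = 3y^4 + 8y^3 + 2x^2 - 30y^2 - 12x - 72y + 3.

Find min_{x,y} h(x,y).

-167

h(x,y) separates as P(x) + Q(y) + 3, so its minimum is min P + min Q + 3.
P'(x) = 4x - 12 vanishes at x ∈ {3}; Q'(y) = 12(y - 2)(y + 1)(y + 3) vanishes at y ∈ {-3, -1, 2}.
Local minima of P (where P''>0): P(3)=-18. Local minima of Q: Q(-3)=-27, Q(2)=-152.
So the global minimum of h is P(3) + Q(2) + 3 = -18 − 152 + 3 = -167, attained at (3, 2).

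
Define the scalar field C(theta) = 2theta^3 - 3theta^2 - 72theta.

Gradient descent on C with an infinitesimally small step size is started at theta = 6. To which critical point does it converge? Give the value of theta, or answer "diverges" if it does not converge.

4

C'(theta) = 6(theta - 4)(theta + 3), so C'(6) = 108.
Gradient descent moves in the -C' direction, i.e. theta is decreasing.
The nearest critical point in that direction is theta = 4, where C'' = 42 > 0 (a local minimum). The iterate converges there.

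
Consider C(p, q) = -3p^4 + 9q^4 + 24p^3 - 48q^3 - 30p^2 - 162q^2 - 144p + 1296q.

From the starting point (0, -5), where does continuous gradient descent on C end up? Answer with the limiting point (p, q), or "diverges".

C is separable, so gradient descent decouples: p follows -∂C/∂p, q follows -∂C/∂q.
∂C/∂p = -12(p - 4)(p - 3)(p + 1); at p=0 this is -144, so p increases.
∂C/∂q = 36(q - 4)(q - 3)(q + 3); at q=-5 this is -5184, so q increases.
p converges to its nearest critical value 3 (a local min of the p-part); q converges to -3. The iterate converges to (3, -3).

(3, -3)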